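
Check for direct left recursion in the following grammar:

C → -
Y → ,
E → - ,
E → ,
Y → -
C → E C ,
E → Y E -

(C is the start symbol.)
No direct left recursion

Direct left recursion occurs when N → N α for some non-terminal N (the right-hand side begins with the left-hand side itself).

C → -: starts with '-'
Y → ,: starts with ','
E → - ,: starts with '-'
E → ,: starts with ','
Y → -: starts with '-'
C → E C ,: starts with E
E → Y E -: starts with Y

No direct left recursion found.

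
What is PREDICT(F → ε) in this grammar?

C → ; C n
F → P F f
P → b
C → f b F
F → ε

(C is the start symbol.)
{ $, 'f', 'n' }

PREDICT(F → ε) = (FIRST(RHS) \ {ε}) ∪ (FOLLOW(F) if ε ∈ FIRST(RHS), i.e. RHS ⇒* ε)
The right-hand side is ε (FIRST(ε) = { ε }), so the predict set is FOLLOW(F) = { $, 'f', 'n' }
PREDICT(F → ε) = { $, 'f', 'n' }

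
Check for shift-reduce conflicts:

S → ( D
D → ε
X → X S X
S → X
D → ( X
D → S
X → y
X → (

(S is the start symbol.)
Yes — I1: [D → .] vs [D → . ( X]; I3: [S → X .] vs [S → . ( D]; I7: [X → X S X .] vs [S → . ( D]; I8: [D → .] vs [D → . ( X]; I11: [D → ( X .] vs [S → . ( D]

A shift-reduce conflict occurs when an LR(0) state has both:
  - a complete (reduce) item [A → α .] (dot at the end), and
  - a shift item [B → β . c γ] (dot before a terminal).

Augment with S' → S and build the canonical LR(0) collection (I0 = CLOSURE({[S' → . S]}), then GOTO on every symbol after a dot until no new states appear). It has 12 states:
  I0: { [S → . ( D], [S → . X], [S' → . S], [X → . (], [X → . X S X], [X → . y] }  — shift
  I1: { [D → . ( X], [D → . S], [D → .], [S → ( . D], [S → . ( D], [S → . X], [X → ( .], [X → . (], [X → . X S X], [X → . y] }  — shift, 2 reduces
  I2: { [S' → S .] }  — accept
  I3: { [S → . ( D], [S → . X], [S → X .], [X → . (], [X → . X S X], [X → . y], [X → X . S X] }  — shift, reduce
  I4: { [X → y .] }  — reduce
  I5: { [X → . (], [X → . X S X], [X → . y], [X → X S . X] }  — shift
  I6: { [X → ( .] }  — reduce
  I7: { [S → . ( D], [S → . X], [X → . (], [X → . X S X], [X → . y], [X → X . S X], [X → X S X .] }  — shift, reduce
  I8: { [D → ( . X], [D → . ( X], [D → . S], [D → .], [S → ( . D], [S → . ( D], [S → . X], [X → ( .], [X → . (], [X → . X S X], [X → . y] }  — shift, 2 reduces
  I9: { [S → ( D .] }  — reduce
  I10: { [D → S .] }  — reduce
  I11: { [D → ( X .], [S → . ( D], [S → . X], [S → X .], [X → . (], [X → . X S X], [X → . y], [X → X . S X] }  — shift, 2 reduces

I1 contains reduce items [D → .], [X → ( .] and shift items [D → . ( X], [S → . ( D], [X → . (], [X → . y] — shift-reduce conflict.
I3 contains reduce item [S → X .] and shift items [S → . ( D], [X → . (], [X → . y] — shift-reduce conflict.
I7 contains reduce item [X → X S X .] and shift items [S → . ( D], [X → . (], [X → . y] — shift-reduce conflict.
I8 contains reduce items [D → .], [X → ( .] and shift items [D → . ( X], [S → . ( D], [X → . (], [X → . y] — shift-reduce conflict.
I11 contains reduce items [D → ( X .], [S → X .] and shift items [S → . ( D], [X → . (], [X → . y] — shift-reduce conflict.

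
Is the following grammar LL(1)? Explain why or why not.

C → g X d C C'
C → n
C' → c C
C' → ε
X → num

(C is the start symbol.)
No. Predict set conflict for C': { 'c' }

Relevant sets:
  FOLLOW(C') = { $, 'c' }

For C:
  PREDICT(C → g X d C C') = { 'g' }
  PREDICT(C → n) = { 'n' }
For C':
  PREDICT(C' → c C) = { 'c' }
  PREDICT(C' → ε) = { $, 'c' }
X has a single production, so nothing to check there.

Conflict found: Predict set conflict for C': { 'c' }
The grammar is NOT LL(1).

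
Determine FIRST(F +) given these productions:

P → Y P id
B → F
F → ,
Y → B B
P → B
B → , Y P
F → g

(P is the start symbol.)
{ ',', 'g' }

FIRST sets of the non-terminals involved (from the grammar, by fixed-point iteration):
  FIRST(F) = { ',', 'g' }

To compute FIRST(F +), process the symbols left to right:
Symbol F is a non-terminal. Add FIRST(F) \ {ε} = { ',', 'g' }
F is not nullable (ε ∉ FIRST(F)), so stop here.
FIRST(F +) = { ',', 'g' }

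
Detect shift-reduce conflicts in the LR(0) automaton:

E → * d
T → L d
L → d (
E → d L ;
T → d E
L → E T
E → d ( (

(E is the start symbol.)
Yes — I8: [L → d ( .] vs [E → d ( . (]; I14: [T → d E .] vs [E → . * d]

Augment with E' → E and build the canonical LR(0) collection (I0 = CLOSURE({[E' → . E]}), then GOTO on every symbol after a dot until no new states appear). It has 17 states:
  I0: { [E → . * d], [E → . d ( (], [E → . d L ;], [E' → . E] }  — shift
  I1: { [E → * . d] }  — shift
  I2: { [E' → E .] }  — accept
  I3: { [E → . * d], [E → . d ( (], [E → . d L ;], [E → d . ( (], [E → d . L ;], [L → . E T], [L → . d (] }  — shift
  I4: { [E → d ( . (] }  — shift
  I5: { [E → . * d], [E → . d ( (], [E → . d L ;], [L → . E T], [L → . d (], [L → E . T], [T → . L d], [T → . d E] }  — shift
  I6: { [E → d L . ;] }  — shift
  I7: { [E → . * d], [E → . d ( (], [E → . d L ;], [E → d . ( (], [E → d . L ;], [L → . E T], [L → . d (], [L → d . (] }  — shift
  I8: { [E → d ( . (], [L → d ( .] }  — shift, reduce
  I9: { [E → d ( ( .] }  — reduce
  I10: { [E → d L ; .] }  — reduce
  I11: { [T → L . d] }  — shift
  I12: { [L → E T .] }  — reduce
  I13: { [E → . * d], [E → . d ( (], [E → . d L ;], [E → d . ( (], [E → d . L ;], [L → . E T], [L → . d (], [L → d . (], [T → d . E] }  — shift
  I14: { [E → . * d], [E → . d ( (], [E → . d L ;], [L → . E T], [L → . d (], [L → E . T], [T → . L d], [T → . d E], [T → d E .] }  — shift, reduce
  I15: { [T → L d .] }  — reduce
  I16: { [E → * d .] }  — reduce

I8 contains reduce item [L → d ( .] and shift item [E → d ( . (] — shift-reduce conflict.
I14 contains reduce item [T → d E .] and shift items [E → . * d], [E → . d ( (], [E → . d L ;], [L → . d (], [T → . d E] — shift-reduce conflict.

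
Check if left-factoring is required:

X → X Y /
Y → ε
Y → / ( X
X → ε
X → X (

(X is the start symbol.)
Left-factoring is needed when two productions for the same non-terminal
share a common prefix on the right-hand side.

Productions for X:
  X → X Y /
  X → ε
  X → X (
Productions for Y:
  Y → ε
  Y → / ( X

Found common prefix 'X' in productions for X

Answer: Yes, X has productions with common prefix 'X'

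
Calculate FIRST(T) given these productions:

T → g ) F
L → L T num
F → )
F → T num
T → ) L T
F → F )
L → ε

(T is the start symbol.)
{ ')', 'g' }

To compute FIRST(T), examine every production with T on the left-hand side, reading each right-hand side left to right until a non-nullable symbol is reached.

From T → g ) F:
  - g is a terminal: add 'g' and stop
From T → ) L T:
  - ')' is a terminal: add ')' and stop

Collecting: FIRST(T) = { ')', 'g' }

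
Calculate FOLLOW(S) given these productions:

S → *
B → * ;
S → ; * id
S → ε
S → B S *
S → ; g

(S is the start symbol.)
{ $, '*' }

To compute FOLLOW(S), find every occurrence of S on a right-hand side N → α S β: add FIRST(β) \ {ε}, and if β is empty or nullable also add FOLLOW(N). Iterate to a fixed point.

S is the start symbol, so $ ∈ FOLLOW(S).
In S → B S *: S is followed by '*', add FIRST('*') \ {ε} = { '*' }

Taking the union: FOLLOW(S) = { $, '*' }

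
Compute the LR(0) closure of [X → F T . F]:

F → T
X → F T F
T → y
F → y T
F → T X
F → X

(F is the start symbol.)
Start with: [X → F T . F]
  [X → F T . F] has the dot before F: add [F → . T], [F → . y T], [F → . T X], [F → . X]
  [F → . T] has the dot before T: add [T → . y]
  [F → . X] has the dot before X: add [X → . F T F]
No further items can be added.

CLOSURE = { [F → . T X], [F → . T], [F → . X], [F → . y T], [T → . y], [X → . F T F], [X → F T . F] }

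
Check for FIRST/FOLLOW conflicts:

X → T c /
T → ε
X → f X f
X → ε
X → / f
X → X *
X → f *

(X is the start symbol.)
A FIRST/FOLLOW conflict occurs when a non-terminal N has a nullable alternative N → β (β ⇒* ε) and another alternative N → α with FIRST(α) ∩ FOLLOW(N) ≠ ∅: on such a lookahead the parser cannot decide between expanding α and letting N vanish via β.

Nullable non-terminals: T, X.
FIRST sets used below: FIRST(T) = { ε }, FIRST(X) = { '*', '/', 'c', 'f', ε }
T has a nullable alternative but only one production, so nothing to check.

X: nullable alternative(s) X → ε; FOLLOW(X) = { $, '*', 'f' }
  X → T c /: FIRST \ {ε} = { 'c' } — disjoint from FOLLOW(X)
  X → f X f: FIRST \ {ε} = { 'f' } — overlaps FOLLOW(X) on { 'f' }: CONFLICT
  X → ε: FIRST \ {ε} = { } — this is the only nullable alternative, skip
  X → / f: FIRST \ {ε} = { '/' } — disjoint from FOLLOW(X)
  X → X *: FIRST \ {ε} = { '*', '/', 'c', 'f' } — overlaps FOLLOW(X) on { '*', 'f' }: CONFLICT
  X → f *: FIRST \ {ε} = { 'f' } — overlaps FOLLOW(X) on { 'f' }: CONFLICT

So the grammar has 3 FIRST/FOLLOW conflicts (marked CONFLICT above).

Answer: Yes. X → f X f with FOLLOW(X) on { 'f' }; X → X '*' with FOLLOW(X) on { '*', 'f' }; X → f '*' with FOLLOW(X) on { 'f' }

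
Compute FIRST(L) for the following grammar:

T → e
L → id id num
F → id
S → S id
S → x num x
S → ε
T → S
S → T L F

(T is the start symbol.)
To compute FIRST(L), examine every production with L on the left-hand side, reading each right-hand side left to right until a non-nullable symbol is reached.

From L → id id num:
  - id is a terminal: add 'id' and stop

Collecting: FIRST(L) = { 'id' }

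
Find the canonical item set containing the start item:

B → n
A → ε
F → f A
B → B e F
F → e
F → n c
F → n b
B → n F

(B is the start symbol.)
{ [B → . B e F], [B → . n F], [B → . n], [B' → . B] }

First, augment the grammar with B' → B
I₀ = CLOSURE({ [B' → . B] }):
  [B' → . B] has the dot before B: add [B → . n], [B → . B e F], [B → . n F]
No further items can be added.

I₀ = { [B → . B e F], [B → . n F], [B → . n], [B' → . B] }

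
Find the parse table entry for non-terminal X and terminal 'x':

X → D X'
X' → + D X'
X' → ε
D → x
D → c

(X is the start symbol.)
X → D X'

To find M[X, 'x'], we find productions for X where 'x' is in the predict set (PREDICT(N → α) = (FIRST(α) \ {ε}) ∪ (FOLLOW(N) if α ⇒* ε)).

Relevant sets:
  FIRST(D) = { 'c', 'x' }

X → D X': PREDICT = { 'c', 'x' }
  'x' is in predict set, so this production goes in M[X, 'x']

M[X, 'x'] = X → D X'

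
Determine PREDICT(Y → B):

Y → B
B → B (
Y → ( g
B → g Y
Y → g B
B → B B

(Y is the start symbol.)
PREDICT(Y → B) = (FIRST(RHS) \ {ε}) ∪ (FOLLOW(Y) if ε ∈ FIRST(RHS), i.e. RHS ⇒* ε)
FIRST(B) = { 'g' }
FIRST(B) = { 'g' }
ε ∉ FIRST(B), so FOLLOW(Y) is not added.
PREDICT(Y → B) = { 'g' }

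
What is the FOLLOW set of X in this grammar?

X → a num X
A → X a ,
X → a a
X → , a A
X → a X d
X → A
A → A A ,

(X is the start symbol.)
X is the start symbol, so $ ∈ FOLLOW(X).
In X → a num X: X is at the end; this adds FOLLOW(X) to itself — nothing new
In A → X a ,: X is followed by a ',', add FIRST(a ',') \ {ε} = { 'a' }
In X → a X d: X is followed by d, add FIRST(d) \ {ε} = { 'd' }

Taking the union: FOLLOW(X) = { $, 'a', 'd' }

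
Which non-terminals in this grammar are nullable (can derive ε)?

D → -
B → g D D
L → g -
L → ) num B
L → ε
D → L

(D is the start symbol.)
{ 'D', 'L' }

ε-productions: L → ε
So L is immediately nullable.
D → L: every symbol on the right is nullable, so D is nullable too.
No further non-terminal can be added: every production for the remaining non-terminals contains a terminal or a non-nullable non-terminal.
Nullable = { 'D', 'L' }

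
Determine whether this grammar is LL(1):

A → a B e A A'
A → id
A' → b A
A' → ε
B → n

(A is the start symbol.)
No. Predict set conflict for A': { 'b' }

A grammar is LL(1) if for each non-terminal N with multiple productions, the predict sets of those productions are pairwise disjoint, where PREDICT(N → α) = (FIRST(α) \ {ε}) ∪ (FOLLOW(N) if α ⇒* ε).

Relevant sets:
  FOLLOW(A') = { $, 'b' }

For A:
  PREDICT(A → a B e A A') = { 'a' }
  PREDICT(A → id) = { 'id' }
For A':
  PREDICT(A' → b A) = { 'b' }
  PREDICT(A' → ε) = { $, 'b' }
B has a single production, so nothing to check there.

Conflict found: Predict set conflict for A': { 'b' }
The grammar is NOT LL(1).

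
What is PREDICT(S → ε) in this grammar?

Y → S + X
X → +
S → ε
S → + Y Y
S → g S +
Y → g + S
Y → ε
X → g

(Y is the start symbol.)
{ $, '+', 'g' }

PREDICT(S → ε) = (FIRST(RHS) \ {ε}) ∪ (FOLLOW(S) if ε ∈ FIRST(RHS), i.e. RHS ⇒* ε)
The right-hand side is ε (FIRST(ε) = { ε }), so the predict set is FOLLOW(S) = { $, '+', 'g' }
PREDICT(S → ε) = { $, '+', 'g' }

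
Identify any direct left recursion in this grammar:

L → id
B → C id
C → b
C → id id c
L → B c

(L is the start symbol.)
L → id: starts with id
B → C id: starts with C
C → b: starts with b
C → id id c: starts with id
L → B c: starts with B

No direct left recursion found.

Answer: No direct left recursion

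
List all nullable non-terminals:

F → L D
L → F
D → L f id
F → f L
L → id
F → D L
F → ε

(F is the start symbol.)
ε-productions: F → ε
So F is immediately nullable.
L → F: every symbol on the right is nullable, so L is nullable too.
No further non-terminal can be added: every production for the remaining non-terminals contains a terminal or a non-nullable non-terminal.
Nullable = { 'F', 'L' }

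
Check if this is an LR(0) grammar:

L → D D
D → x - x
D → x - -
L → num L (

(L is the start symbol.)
Yes, the grammar is LR(0)

Augment with L' → L and build the canonical LR(0) collection (I0 = CLOSURE({[L' → . L]}), then GOTO on every symbol after a dot until no new states appear). It has 11 states:
  I0: { [D → . x - -], [D → . x - x], [L → . D D], [L → . num L (], [L' → . L] }  — shift
  I1: { [D → . x - -], [D → . x - x], [L → D . D] }  — shift
  I2: { [L' → L .] }  — accept
  I3: { [D → . x - -], [D → . x - x], [L → . D D], [L → . num L (], [L → num . L (] }  — shift
  I4: { [D → x . - -], [D → x . - x] }  — shift
  I5: { [D → x - . -], [D → x - . x] }  — shift
  I6: { [D → x - - .] }  — reduce
  I7: { [D → x - x .] }  — reduce
  I8: { [L → num L . (] }  — shift
  I9: { [L → num L ( .] }  — reduce
  I10: { [L → D D .] }  — reduce

Every state is either a pure shift/goto state or contains exactly one complete item and nothing to shift — no conflicts. The grammar is LR(0).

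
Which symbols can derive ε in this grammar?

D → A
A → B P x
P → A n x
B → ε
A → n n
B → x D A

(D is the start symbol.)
A non-terminal is nullable if it can derive ε (the empty string): either it has an ε-production, or it has a production whose right-hand side consists entirely of nullable non-terminals.

ε-productions: B → ε
So B is immediately nullable.
No further non-terminal can be added: every production for the remaining non-terminals contains a terminal or a non-nullable non-terminal.
Nullable = { 'B' }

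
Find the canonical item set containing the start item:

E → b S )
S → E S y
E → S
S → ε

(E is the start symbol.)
First, augment the grammar with E' → E
I₀ = CLOSURE({ [E' → . E] }):
  [E' → . E] has the dot before E: add [E → . b S )], [E → . S]
  [E → . S] has the dot before S: add [S → . E S y], [S → .]
No further items can be added.

I₀ = { [E → . S], [E → . b S )], [E' → . E], [S → . E S y], [S → .] }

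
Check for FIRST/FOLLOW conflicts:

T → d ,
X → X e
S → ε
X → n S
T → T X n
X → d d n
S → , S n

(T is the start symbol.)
Nullable non-terminals: S.

S: nullable alternative(s) S → ε; FOLLOW(S) = { 'e', 'n' }
  S → ε: FIRST \ {ε} = { } — this is the only nullable alternative, skip
  S → , S n: FIRST \ {ε} = { ',' } — disjoint from FOLLOW(S)

T, X have no nullable alternative, so no FIRST/FOLLOW check is needed there.

No FIRST/FOLLOW conflicts found.

Answer: No FIRST/FOLLOW conflicts.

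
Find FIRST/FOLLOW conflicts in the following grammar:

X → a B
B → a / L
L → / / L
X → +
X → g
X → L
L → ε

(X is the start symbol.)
A FIRST/FOLLOW conflict occurs when a non-terminal N has a nullable alternative N → β (β ⇒* ε) and another alternative N → α with FIRST(α) ∩ FOLLOW(N) ≠ ∅: on such a lookahead the parser cannot decide between expanding α and letting N vanish via β.

Nullable non-terminals: L, X.
FIRST sets used below: FIRST(L) = { '/', ε }

L: nullable alternative(s) L → ε; FOLLOW(L) = { $ }
  L → / / L: FIRST \ {ε} = { '/' } — disjoint from FOLLOW(L)
  L → ε: FIRST \ {ε} = { } — this is the only nullable alternative, skip

X: nullable alternative(s) X → L; FOLLOW(X) = { $ }
  X → a B: FIRST \ {ε} = { 'a' } — disjoint from FOLLOW(X)
  X → +: FIRST \ {ε} = { '+' } — disjoint from FOLLOW(X)
  X → g: FIRST \ {ε} = { 'g' } — disjoint from FOLLOW(X)
  X → L: FIRST \ {ε} = { '/' } — this is the only nullable alternative, skip

B has no nullable alternative, so no FIRST/FOLLOW check is needed there.

No FIRST/FOLLOW conflicts found.

Answer: No FIRST/FOLLOW conflicts.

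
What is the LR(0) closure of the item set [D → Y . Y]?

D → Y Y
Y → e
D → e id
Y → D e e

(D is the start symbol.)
To compute CLOSURE, for each item [A → α.Bβ] where B is a non-terminal, add [B → .γ] for all productions B → γ; repeat for the newly added items until nothing changes.

Start with: [D → Y . Y]
  [D → Y . Y] has the dot before Y: add [Y → . e], [Y → . D e e]
  [Y → . D e e] has the dot before D: add [D → . Y Y], [D → . e id]
No further items can be added.

CLOSURE = { [D → . Y Y], [D → . e id], [D → Y . Y], [Y → . D e e], [Y → . e] }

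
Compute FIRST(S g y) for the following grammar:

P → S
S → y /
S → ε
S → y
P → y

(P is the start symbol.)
FIRST sets of the non-terminals involved (from the grammar, by fixed-point iteration):
  FIRST(S) = { 'y', ε }

To compute FIRST(S g y), process the symbols left to right:
Symbol S is a non-terminal. Add FIRST(S) \ {ε} = { 'y' }
S is nullable (ε ∈ FIRST(S)), continue to the next symbol.
Symbol g is a terminal. Add 'g' and stop.
FIRST(S g y) = { 'g', 'y' }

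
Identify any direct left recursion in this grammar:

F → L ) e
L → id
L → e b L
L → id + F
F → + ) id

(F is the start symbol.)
No direct left recursion

F → L ) e: starts with L
L → id: starts with id
L → e b L: starts with e
L → id + F: starts with id
F → + ) id: starts with '+'

No direct left recursion found.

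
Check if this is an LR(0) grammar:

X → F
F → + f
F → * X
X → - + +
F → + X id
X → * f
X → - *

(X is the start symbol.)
Yes, the grammar is LR(0)

A grammar is LR(0) if no state in the canonical LR(0) collection has:
  - both a shift item (dot before a terminal) and a complete item (shift-reduce conflict), or
  - two or more complete items (reduce-reduce conflict; the accept item [X' → X .] counts as a complete item here).

Augment with X' → X and build the canonical LR(0) collection (I0 = CLOSURE({[X' → . X]}), then GOTO on every symbol after a dot until no new states appear). It has 14 states:
  I0: { [F → . * X], [F → . + X id], [F → . + f], [X → . * f], [X → . - *], [X → . - + +], [X → . F], [X' → . X] }  — shift
  I1: { [F → * . X], [F → . * X], [F → . + X id], [F → . + f], [X → * . f], [X → . * f], [X → . - *], [X → . - + +], [X → . F] }  — shift
  I2: { [F → + . X id], [F → + . f], [F → . * X], [F → . + X id], [F → . + f], [X → . * f], [X → . - *], [X → . - + +], [X → . F] }  — shift
  I3: { [X → - . *], [X → - . + +] }  — shift
  I4: { [X → F .] }  — reduce
  I5: { [X' → X .] }  — accept
  I6: { [X → - * .] }  — reduce
  I7: { [X → - + . +] }  — shift
  I8: { [X → - + + .] }  — reduce
  I9: { [F → + X . id] }  — shift
  I10: { [F → + f .] }  — reduce
  I11: { [F → + X id .] }  — reduce
  I12: { [F → * X .] }  — reduce
  I13: { [X → * f .] }  — reduce

Every state is either a pure shift/goto state or contains exactly one complete item and nothing to shift — no conflicts. The grammar is LR(0).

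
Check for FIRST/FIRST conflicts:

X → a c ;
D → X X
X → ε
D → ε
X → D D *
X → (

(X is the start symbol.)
Yes. X → a c ';' / X → D D '*' on { 'a' }; X → D D '*' / X → '(' on { '(' }; D → X X / D → ε on { ε }

A FIRST/FIRST conflict occurs when two productions N → α and N → β for the same non-terminal have FIRST(α) ∩ FIRST(β) ≠ ∅ (with ε ∈ FIRST of a nullable right-hand side, so two nullable alternatives also conflict).

FIRST sets of the non-terminals at (or reachable through a nullable prefix from) the front of some alternative:
  FIRST(D) = { '(', '*', 'a', ε }
  FIRST(X) = { '(', '*', 'a', ε }

Productions for X:
  X → a c ;: FIRST = { 'a' }
  X → ε: FIRST = { ε }
  X → D D *: FIRST = { '(', '*', 'a' }
  X → (: FIRST = { '(' }
Productions for D:
  D → X X: FIRST = { '(', '*', 'a', ε }
  D → ε: FIRST = { ε }

Conflict for X: X → a c ; and X → D D *
  Overlap: { 'a' }
Conflict for X: X → D D * and X → (
  Overlap: { '(' }
Conflict for D: D → X X and D → ε
  Overlap: { ε }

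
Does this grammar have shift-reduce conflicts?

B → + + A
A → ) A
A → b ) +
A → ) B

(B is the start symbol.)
No shift-reduce conflicts

A shift-reduce conflict occurs when an LR(0) state has both:
  - a complete (reduce) item [A → α .] (dot at the end), and
  - a shift item [B → β . c γ] (dot before a terminal).

Augment with B' → B and build the canonical LR(0) collection (I0 = CLOSURE({[B' → . B]}), then GOTO on every symbol after a dot until no new states appear). It has 11 states:
  I0: { [B → . + + A], [B' → . B] }  — shift
  I1: { [B → + . + A] }  — shift
  I2: { [B' → B .] }  — accept
  I3: { [A → . ) A], [A → . ) B], [A → . b ) +], [B → + + . A] }  — shift
  I4: { [A → ) . A], [A → ) . B], [A → . ) A], [A → . ) B], [A → . b ) +], [B → . + + A] }  — shift
  I5: { [B → + + A .] }  — reduce
  I6: { [A → b . ) +] }  — shift
  I7: { [A → b ) . +] }  — shift
  I8: { [A → b ) + .] }  — reduce
  I9: { [A → ) A .] }  — reduce
  I10: { [A → ) B .] }  — reduce

No state contains both a complete item and a shift item.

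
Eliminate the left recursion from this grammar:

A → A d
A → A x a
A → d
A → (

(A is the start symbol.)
A → d A'
A → ( A'
A' → d A'
A' → x a A'
A' → ε

A is directly left-recursive. The standard transformation for
  A → A α₁ | ... | A α_m | β₁ | ... | β_n
is
  A  → β₁ A' | ... | β_n A'
  A' → α₁ A' | ... | α_m A' | ε

A → d becomes A → d A'
A → ( becomes A → ( A'
A → A d becomes A' → d A'
A → A x a becomes A' → x a A'
Add A' → ε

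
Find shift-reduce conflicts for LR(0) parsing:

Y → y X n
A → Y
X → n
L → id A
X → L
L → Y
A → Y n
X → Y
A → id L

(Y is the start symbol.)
A shift-reduce conflict occurs when an LR(0) state has both:
  - a complete (reduce) item [A → α .] (dot at the end), and
  - a shift item [B → β . c γ] (dot before a terminal).

Augment with Y' → Y and build the canonical LR(0) collection (I0 = CLOSURE({[Y' → . Y]}), then GOTO on every symbol after a dot until no new states appear). It has 15 states:
  I0: { [Y → . y X n], [Y' → . Y] }  — shift
  I1: { [Y' → Y .] }  — accept
  I2: { [L → . Y], [L → . id A], [X → . L], [X → . Y], [X → . n], [Y → . y X n], [Y → y . X n] }  — shift
  I3: { [X → L .] }  — reduce
  I4: { [Y → y X . n] }  — shift
  I5: { [L → Y .], [X → Y .] }  — 2 reduces
  I6: { [A → . Y n], [A → . Y], [A → . id L], [L → id . A], [Y → . y X n] }  — shift
  I7: { [X → n .] }  — reduce
  I8: { [L → id A .] }  — reduce
  I9: { [A → Y . n], [A → Y .] }  — shift, reduce
  I10: { [A → id . L], [L → . Y], [L → . id A], [Y → . y X n] }  — shift
  I11: { [A → id L .] }  — reduce
  I12: { [L → Y .] }  — reduce
  I13: { [A → Y n .] }  — reduce
  I14: { [Y → y X n .] }  — reduce

I9 contains reduce item [A → Y .] and shift item [A → Y . n] — shift-reduce conflict.

Answer: Yes — I9: [A → Y .] vs [A → Y . n]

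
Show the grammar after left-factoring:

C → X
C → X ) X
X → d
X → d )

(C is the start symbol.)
C → X C'
C' → ε
C' → ) X
X → d X'
X' → ε
X' → )

Left-factoring transforms A → αβ₁ | αβ₂ into A → αA' and A' → β₁ | β₂
(α is the longest common prefix among the alternatives). Repeat until
no nonterminal has two alternatives with a common prefix.

Round 1: C has alternatives sharing prefix 'X'. Introduce C': C → X C'
  Add: C' → ε
  Add: C' → ) X

Round 2: X has alternatives sharing prefix 'd'. Introduce X': X → d X'
  Add: X' → ε
  Add: X' → )

No remaining common prefixes — done.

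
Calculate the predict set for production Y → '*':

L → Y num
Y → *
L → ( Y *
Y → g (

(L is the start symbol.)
PREDICT(Y → '*') = (FIRST(RHS) \ {ε}) ∪ (FOLLOW(Y) if ε ∈ FIRST(RHS), i.e. RHS ⇒* ε)
FIRST('*') = { '*' }
ε ∉ FIRST('*'), so FOLLOW(Y) is not added.
PREDICT(Y → '*') = { '*' }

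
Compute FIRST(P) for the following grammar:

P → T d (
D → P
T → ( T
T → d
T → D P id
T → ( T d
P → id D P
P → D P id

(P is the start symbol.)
To compute FIRST(P), examine every production with P on the left-hand side, reading each right-hand side left to right until a non-nullable symbol is reached.

FIRST sets of the other non-terminals involved (by the same procedure, iterated to a fixed point):
  FIRST(T) = { '(', 'd', 'id' }
  FIRST(D) = { '(', 'd', 'id' }

From P → T d (:
  - T is a non-terminal: add FIRST(T) \ {ε} = { '(', 'd', 'id' }
    T is not nullable, so stop
From P → id D P:
  - id is a terminal: add 'id' and stop
From P → D P id:
  - D is a non-terminal: add FIRST(D) \ {ε} = { '(', 'd', 'id' }
    D is not nullable, so stop

Collecting: FIRST(P) = { '(', 'd', 'id' }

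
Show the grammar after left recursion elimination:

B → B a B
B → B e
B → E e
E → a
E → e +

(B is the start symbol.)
B → E e B'
B' → a B B'
B' → e B'
B' → ε
E → a
E → e +

B is directly left-recursive. The standard transformation for
  A → A α₁ | ... | A α_m | β₁ | ... | β_n
is
  A  → β₁ A' | ... | β_n A'
  A' → α₁ A' | ... | α_m A' | ε

B → E e becomes B → E e B'
B → B a B becomes B' → a B B'
B → B e becomes B' → e B'
Add B' → ε

Productions for other non-terminals are unchanged:
  E → a
  E → e +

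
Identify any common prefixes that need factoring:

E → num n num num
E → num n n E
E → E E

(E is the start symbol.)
Left-factoring is needed when two productions for the same non-terminal
share a common prefix on the right-hand side.

Productions for E:
  E → num n num num
  E → num n n E
  E → E E

Found common prefix 'num n' in productions for E

Answer: Yes, E has productions with common prefix 'num n'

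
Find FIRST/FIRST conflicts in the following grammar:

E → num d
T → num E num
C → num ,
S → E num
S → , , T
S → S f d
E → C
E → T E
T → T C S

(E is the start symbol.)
A FIRST/FIRST conflict occurs when two productions N → α and N → β for the same non-terminal have FIRST(α) ∩ FIRST(β) ≠ ∅ (with ε ∈ FIRST of a nullable right-hand side, so two nullable alternatives also conflict).

FIRST sets of the non-terminals at (or reachable through a nullable prefix from) the front of some alternative:
  FIRST(C) = { 'num' }
  FIRST(T) = { 'num' }
  FIRST(E) = { 'num' }
  FIRST(S) = { ',', 'num' }

Productions for E:
  E → num d: FIRST = { 'num' }
  E → C: FIRST = { 'num' }
  E → T E: FIRST = { 'num' }
Productions for T:
  T → num E num: FIRST = { 'num' }
  T → T C S: FIRST = { 'num' }
Productions for S:
  S → E num: FIRST = { 'num' }
  S → , , T: FIRST = { ',' }
  S → S f d: FIRST = { ',', 'num' }
C has only one production, so no FIRST/FIRST conflict is possible there.

Conflict for E: E → num d and E → C
  Overlap: { 'num' }
Conflict for E: E → num d and E → T E
  Overlap: { 'num' }
Conflict for E: E → C and E → T E
  Overlap: { 'num' }
Conflict for T: T → num E num and T → T C S
  Overlap: { 'num' }
Conflict for S: S → E num and S → S f d
  Overlap: { 'num' }
Conflict for S: S → , , T and S → S f d
  Overlap: { ',' }

Answer: Yes. E → num d / E → C on { 'num' }; E → num d / E → T E on { 'num' }; E → C / E → T E on { 'num' }; T → num E num / T → T C S on { 'num' }; S → E num / S → S f d on { 'num' }; S → ',' ',' T / S → S f d on { ',' }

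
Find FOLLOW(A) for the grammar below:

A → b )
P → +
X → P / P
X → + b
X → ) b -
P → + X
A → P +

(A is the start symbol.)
{ $ }

To compute FOLLOW(A), find every occurrence of A on a right-hand side N → α A β: add FIRST(β) \ {ε}, and if β is empty or nullable also add FOLLOW(N). Iterate to a fixed point.

A is the start symbol, so $ ∈ FOLLOW(A).
A does not occur on any right-hand side.

Taking the union: FOLLOW(A) = { $ }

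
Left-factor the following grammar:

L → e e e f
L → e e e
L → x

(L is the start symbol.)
Left-factoring transforms A → αβ₁ | αβ₂ into A → αA' and A' → β₁ | β₂
(α is the longest common prefix among the alternatives). Repeat until
no nonterminal has two alternatives with a common prefix.

Round 1: L has alternatives sharing prefix 'e e e'. Introduce L': L → e e e L'
  Add: L' → f
  Add: L' → ε

No remaining common prefixes — done.

Resulting grammar:
L → e e e L'
L' → f
L' → ε
L → x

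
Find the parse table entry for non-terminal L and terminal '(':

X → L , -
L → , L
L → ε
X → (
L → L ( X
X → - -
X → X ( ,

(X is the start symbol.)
L → ε, L → L ( X

To find M[L, '('], we find productions for L where '(' is in the predict set (PREDICT(N → α) = (FIRST(α) \ {ε}) ∪ (FOLLOW(N) if α ⇒* ε)).

Relevant sets:
  FIRST(L) = { '(', ',', ε }
  FOLLOW(L) = { '(', ',' }

L → , L: PREDICT = { ',' }
L → ε: PREDICT = { '(', ',' }
  '(' is in predict set, so this production goes in M[L, '(']
L → L ( X: PREDICT = { '(', ',' }
  '(' is in predict set, so this production goes in M[L, '(']

M[L, '('] = L → ε, L → L ( X  (a multiply-defined cell — the grammar is not LL(1))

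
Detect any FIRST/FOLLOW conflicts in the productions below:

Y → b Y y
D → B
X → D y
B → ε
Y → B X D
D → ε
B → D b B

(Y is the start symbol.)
Yes. D → B with FOLLOW(D) on { 'b' }; B → D b B with FOLLOW(B) on { 'b' }

Nullable non-terminals: B, D.
FIRST sets used below: FIRST(D) = { 'b', ε }, FIRST(B) = { 'b', ε }

B: nullable alternative(s) B → ε; FOLLOW(B) = { $, 'b', 'y' }
  B → ε: FIRST \ {ε} = { } — this is the only nullable alternative, skip
  B → D b B: FIRST \ {ε} = { 'b' } — overlaps FOLLOW(B) on { 'b' }: CONFLICT

D: nullable alternative(s) D → B, D → ε; FOLLOW(D) = { $, 'b', 'y' }
  D → B: FIRST \ {ε} = { 'b' } — overlaps FOLLOW(D) on { 'b' }: CONFLICT
  D → ε: FIRST \ {ε} = { } — disjoint from FOLLOW(D)

X, Y have no nullable alternative, so no FIRST/FOLLOW check is needed there.

So the grammar has 2 FIRST/FOLLOW conflicts (marked CONFLICT above).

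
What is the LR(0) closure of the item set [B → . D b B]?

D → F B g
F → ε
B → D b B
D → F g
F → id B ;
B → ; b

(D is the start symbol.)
{ [B → . D b B], [D → . F B g], [D → . F g], [F → . id B ;], [F → .] }

Start with: [B → . D b B]
  [B → . D b B] has the dot before D: add [D → . F B g], [D → . F g]
  [D → . F B g] has the dot before F: add [F → .], [F → . id B ;]
No further items can be added.

CLOSURE = { [B → . D b B], [D → . F B g], [D → . F g], [F → . id B ;], [F → .] }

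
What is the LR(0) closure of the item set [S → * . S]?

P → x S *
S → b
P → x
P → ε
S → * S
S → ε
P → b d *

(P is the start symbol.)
Start with: [S → * . S]
  [S → * . S] has the dot before S: add [S → . b], [S → . * S], [S → .]
No further items can be added.

CLOSURE = { [S → * . S], [S → . * S], [S → . b], [S → .] }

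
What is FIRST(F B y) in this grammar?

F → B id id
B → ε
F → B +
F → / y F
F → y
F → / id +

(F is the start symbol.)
FIRST sets of the non-terminals involved (from the grammar, by fixed-point iteration):
  FIRST(F) = { '+', '/', 'id', 'y' }

To compute FIRST(F B y), process the symbols left to right:
Symbol F is a non-terminal. Add FIRST(F) \ {ε} = { '+', '/', 'id', 'y' }
F is not nullable (ε ∉ FIRST(F)), so stop here.
FIRST(F B y) = { '+', '/', 'id', 'y' }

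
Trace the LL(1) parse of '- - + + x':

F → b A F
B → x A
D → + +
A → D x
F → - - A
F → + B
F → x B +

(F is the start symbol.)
LL(1) parsing maintains a stack (initially the start symbol over $) and the input. At each step: if the stack top is a terminal, match it against the current input token; if it is a non-terminal N, replace it with the RHS of M[N, lookahead] (the unique production whose predict set contains the lookahead).

Stack is shown with the top on the left.

Stack    Input        Action
----------------------------
F $      - - + + x $  output F → - - A
- - A $  - - + + x $  match '-'
- A $    - + + x $    match '-'
A $      + + x $      output A → D x
D x $    + + x $      output D → + +
+ + x $  + + x $      match '+'
+ x $    + x $        match '+'
x $      x $          match 'x'
$        $            accept

The string is accepted.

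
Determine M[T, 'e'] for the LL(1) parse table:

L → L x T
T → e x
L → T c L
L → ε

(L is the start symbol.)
T → e x

To find M[T, 'e'], we find productions for T where 'e' is in the predict set (PREDICT(N → α) = (FIRST(α) \ {ε}) ∪ (FOLLOW(N) if α ⇒* ε)).

T → e x: PREDICT = { 'e' }
  'e' is in predict set, so this production goes in M[T, 'e']

M[T, 'e'] = T → e x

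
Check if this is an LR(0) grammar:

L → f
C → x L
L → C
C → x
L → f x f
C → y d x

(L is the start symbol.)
No. Shift-reduce conflict between [L → f .] and [L → f . x f]

Augment with L' → L and build the canonical LR(0) collection (I0 = CLOSURE({[L' → . L]}), then GOTO on every symbol after a dot until no new states appear). It has 11 states:
  I0: { [C → . x L], [C → . x], [C → . y d x], [L → . C], [L → . f x f], [L → . f], [L' → . L] }  — shift
  I1: { [L → C .] }  — reduce
  I2: { [L' → L .] }  — accept
  I3: { [L → f . x f], [L → f .] }  — shift, reduce
  I4: { [C → . x L], [C → . x], [C → . y d x], [C → x . L], [C → x .], [L → . C], [L → . f x f], [L → . f] }  — shift, reduce
  I5: { [C → y . d x] }  — shift
  I6: { [C → y d . x] }  — shift
  I7: { [C → y d x .] }  — reduce
  I8: { [C → x L .] }  — reduce
  I9: { [L → f x . f] }  — shift
  I10: { [L → f x f .] }  — reduce

Conflict in state I3:
  Shift-reduce conflict between [L → f .] and [L → f . x f]
So the grammar is NOT LR(0).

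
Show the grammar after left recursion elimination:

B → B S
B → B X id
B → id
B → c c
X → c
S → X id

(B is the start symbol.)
B → id B'
B → c c B'
B' → S B'
B' → X id B'
B' → ε
X → c
S → X id

B is directly left-recursive. The standard transformation for
  A → A α₁ | ... | A α_m | β₁ | ... | β_n
is
  A  → β₁ A' | ... | β_n A'
  A' → α₁ A' | ... | α_m A' | ε

B → id becomes B → id B'
B → c c becomes B → c c B'
B → B S becomes B' → S B'
B → B X id becomes B' → X id B'
Add B' → ε

Productions for other non-terminals are unchanged:
  X → c
  S → X id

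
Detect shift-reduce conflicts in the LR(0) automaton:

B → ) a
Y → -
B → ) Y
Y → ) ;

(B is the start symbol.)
A shift-reduce conflict occurs when an LR(0) state has both:
  - a complete (reduce) item [A → α .] (dot at the end), and
  - a shift item [B → β . c γ] (dot before a terminal).

Augment with B' → B and build the canonical LR(0) collection (I0 = CLOSURE({[B' → . B]}), then GOTO on every symbol after a dot until no new states appear). It has 8 states:
  I0: { [B → . ) Y], [B → . ) a], [B' → . B] }  — shift
  I1: { [B → ) . Y], [B → ) . a], [Y → . ) ;], [Y → . -] }  — shift
  I2: { [B' → B .] }  — accept
  I3: { [Y → ) . ;] }  — shift
  I4: { [Y → - .] }  — reduce
  I5: { [B → ) Y .] }  — reduce
  I6: { [B → ) a .] }  — reduce
  I7: { [Y → ) ; .] }  — reduce

No state contains both a complete item and a shift item.

Answer: No shift-reduce conflicts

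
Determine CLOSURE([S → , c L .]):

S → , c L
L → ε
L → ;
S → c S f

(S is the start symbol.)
To compute CLOSURE, for each item [A → α.Bβ] where B is a non-terminal, add [B → .γ] for all productions B → γ; repeat for the newly added items until nothing changes.

Start with: [S → , c L .]
The dot is at the end, so nothing is added.

CLOSURE = { [S → , c L .] }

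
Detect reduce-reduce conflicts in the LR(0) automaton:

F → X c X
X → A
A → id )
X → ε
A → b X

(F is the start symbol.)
A reduce-reduce conflict occurs when an LR(0) state has two complete items [A → α .] and [B → β .] — both call for a reduction, and with no lookahead the parser cannot choose between them.

Augment with F' → F and build the canonical LR(0) collection (I0 = CLOSURE({[F' → . F]}), then GOTO on every symbol after a dot until no new states appear). It has 10 states:
  I0: { [A → . b X], [A → . id )], [F → . X c X], [F' → . F], [X → . A], [X → .] }  — shift, reduce
  I1: { [X → A .] }  — reduce
  I2: { [F' → F .] }  — accept
  I3: { [F → X . c X] }  — shift
  I4: { [A → . b X], [A → . id )], [A → b . X], [X → . A], [X → .] }  — shift, reduce
  I5: { [A → id . )] }  — shift
  I6: { [A → id ) .] }  — reduce
  I7: { [A → b X .] }  — reduce
  I8: { [A → . b X], [A → . id )], [F → X c . X], [X → . A], [X → .] }  — shift, reduce
  I9: { [F → X c X .] }  — reduce

No state contains more than one complete item.

Answer: No reduce-reduce conflicts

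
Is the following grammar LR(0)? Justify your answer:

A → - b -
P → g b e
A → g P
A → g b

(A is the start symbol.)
Yes, the grammar is LR(0)

A grammar is LR(0) if no state in the canonical LR(0) collection has:
  - both a shift item (dot before a terminal) and a complete item (shift-reduce conflict), or
  - two or more complete items (reduce-reduce conflict; the accept item [A' → A .] counts as a complete item here).

Augment with A' → A and build the canonical LR(0) collection (I0 = CLOSURE({[A' → . A]}), then GOTO on every symbol after a dot until no new states appear). It has 11 states:
  I0: { [A → . - b -], [A → . g P], [A → . g b], [A' → . A] }  — shift
  I1: { [A → - . b -] }  — shift
  I2: { [A' → A .] }  — accept
  I3: { [A → g . P], [A → g . b], [P → . g b e] }  — shift
  I4: { [A → g P .] }  — reduce
  I5: { [A → g b .] }  — reduce
  I6: { [P → g . b e] }  — shift
  I7: { [P → g b . e] }  — shift
  I8: { [P → g b e .] }  — reduce
  I9: { [A → - b . -] }  — shift
  I10: { [A → - b - .] }  — reduce

Every state is either a pure shift/goto state or contains exactly one complete item and nothing to shift — no conflicts. The grammar is LR(0).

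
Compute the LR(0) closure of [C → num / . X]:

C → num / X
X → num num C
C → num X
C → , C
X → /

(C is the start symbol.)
Start with: [C → num / . X]
  [C → num / . X] has the dot before X: add [X → . num num C], [X → . /]
No further items can be added.

CLOSURE = { [C → num / . X], [X → . /], [X → . num num C] }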